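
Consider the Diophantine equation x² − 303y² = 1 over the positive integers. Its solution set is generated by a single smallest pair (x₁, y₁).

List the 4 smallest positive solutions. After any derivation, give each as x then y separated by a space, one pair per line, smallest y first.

√303 → a₀=17, period (2,2,5,2,2,34); ℓ=6 even so k=5
a_0=17:  p_0=17·1+0=17,  q_0=17·0+1=1
a_1=2:  p_1=2·17+1=35,  q_1=2·1+0=2
a_2=2:  p_2=2·35+17=87,  q_2=2·2+1=5
…
a_4=2:  p_4=2·470+87=1027,  q_4=2·27+5=59
a_5=2:  p_5=2·1027+470=2524,  q_5=2·59+27=145
fundamental: x₁=2524, y₁=145  (since 6370576 − 303·21025 = 1)
n=2: (2524,145)∘(2524,145) = (2524·2524+303·145·145, 2524·145+145·2524) = (12741151,731960)
n=3: (12741151,731960)∘(2524,145) = (2524·12741151+303·145·731960, 2524·731960+145·12741151) = (64317327724,3694933935)
n=4: (64317327724,3694933935)∘(2524,145) = (2524·64317327724+303·145·3694933935, 2524·3694933935+145·64317327724) = (324673857609601,18652025771920)

2524 145
12741151 731960
64317327724 3694933935
324673857609601 18652025771920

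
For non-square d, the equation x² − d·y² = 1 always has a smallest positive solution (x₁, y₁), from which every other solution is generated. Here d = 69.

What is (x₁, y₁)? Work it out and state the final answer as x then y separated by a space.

7775 936

√69 → a₀=8, period (3,3,1,4,1,3,3,16); ℓ=8 even so k=7
k=0  a_k=8  p_k/q_k = 8/1
k=1  a_k=3  p_k/q_k = 25/3
k=2  a_k=3  p_k/q_k = 83/10
…
k=4  a_k=4  p_k/q_k = 515/62
k=5  a_k=1  p_k/q_k = 623/75
k=6  a_k=3  p_k/q_k = 2384/287
k=7  a_k=3  p_k/q_k = 7775/936
(x₁, y₁) = (7775, 936);  7775² − 69·936² = 1 ✓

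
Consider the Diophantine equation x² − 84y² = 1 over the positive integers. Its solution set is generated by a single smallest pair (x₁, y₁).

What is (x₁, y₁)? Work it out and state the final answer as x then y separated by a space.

55 6

√84 = [9; 6,18, …], period ℓ=2 (even) → k=1
a_0=9:  p_0=9·1+0=9,  q_0=9·0+1=1
a_1=6:  p_1=6·9+1=55,  q_1=6·1+0=6
fundamental: x₁=55, y₁=6  (since 3025 − 84·36 = 1)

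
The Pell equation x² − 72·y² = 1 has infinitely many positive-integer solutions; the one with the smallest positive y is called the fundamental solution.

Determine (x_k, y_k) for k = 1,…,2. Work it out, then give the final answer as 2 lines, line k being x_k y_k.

17 2
577 68

[8; 2,16] for √72; ℓ=2 ⇒ convergent index 1
a_0=8:  p_0=8·1+0=8,  q_0=8·0+1=1
a_1=2:  p_1=2·8+1=17,  q_1=2·1+0=2
fundamental: x₁=17, y₁=2  (since 289 − 72·4 = 1)
k=2:  x_2 = 17·17+72·2·2 = 577,  y_2 = 17·2+2·17 = 68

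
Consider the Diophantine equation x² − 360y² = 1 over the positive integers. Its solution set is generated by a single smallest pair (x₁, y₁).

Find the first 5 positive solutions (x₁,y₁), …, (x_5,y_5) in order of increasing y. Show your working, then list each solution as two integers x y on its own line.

19 1
721 38
27379 1443
1039681 54796
39480499 2080805

[18; 1,36] for √360; ℓ=2 ⇒ convergent index 1
step 0: (18, 1)  from 18·(1,0) + (0,1)
step 1: (19, 1)  from 1·(18,1) + (1,0)
fundamental: x₁=19, y₁=1  (since 361 − 360·1 = 1)
n=2: (19,1)∘(19,1) = (19·19+360·1·1, 19·1+1·19) = (721,38)
n=3: (721,38)∘(19,1) = (19·721+360·1·38, 19·38+1·721) = (27379,1443)
n=4: (27379,1443)∘(19,1) = (19·27379+360·1·1443, 19·1443+1·27379) = (1039681,54796)
n=5: (1039681,54796)∘(19,1) = (19·1039681+360·1·54796, 19·54796+1·1039681) = (39480499,2080805)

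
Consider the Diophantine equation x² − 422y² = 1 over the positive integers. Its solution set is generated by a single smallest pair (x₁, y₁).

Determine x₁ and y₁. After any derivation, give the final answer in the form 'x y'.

7022501 341850

[20; 1,1,5,2,1,…,1,1,40] for √422; ℓ=14 ⇒ convergent index 13
a_0=20:  p_0=20·1+0=20,  q_0=20·0+1=1
a_1=1:  p_1=1·20+1=21,  q_1=1·1+0=1
a_2=1:  p_2=1·21+20=41,  q_2=1·1+1=2
…
a_4=2:  p_4=2·226+41=493,  q_4=2·11+2=24
a_5=1:  p_5=1·493+226=719,  q_5=1·24+11=35
a_6=3:  p_6=3·719+493=2650,  q_6=3·35+24=129
…
a_8=3:  p_8=3·53719+2650=163807,  q_8=3·2615+129=7974
…
a_10=2:  p_10=2·217526+163807=598859,  q_10=2·10589+7974=29152
…
a_12=1:  p_12=1·3211821+598859=3810680,  q_12=1·156349+29152=185501
a_13=1:  p_13=1·3810680+3211821=7022501,  q_13=1·185501+156349=341850
fundamental: x₁=7022501, y₁=341850  (since 49315520295001 − 422·116861422500 = 1)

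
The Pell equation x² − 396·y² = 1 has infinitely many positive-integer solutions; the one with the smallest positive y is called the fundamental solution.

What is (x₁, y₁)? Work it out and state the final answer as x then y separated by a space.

[19; 1,8,1,38] for √396; ℓ=4 ⇒ convergent index 3
i=0: a=19 ⇒ p=19, q=1
i=1: a=1 ⇒ p=20, q=1
i=2: a=8 ⇒ p=179, q=9
i=3: a=1 ⇒ p=199, q=10
(x₁, y₁) = (199, 10);  199² − 396·10² = 1 ✓

199 10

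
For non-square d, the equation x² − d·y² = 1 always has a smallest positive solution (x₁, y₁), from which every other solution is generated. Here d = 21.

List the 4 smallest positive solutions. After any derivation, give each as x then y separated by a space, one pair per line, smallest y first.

55 12
6049 1320
665335 145188
73180801 15969360

√21 = [4; 1,1,2,1,1,8, …], period ℓ=6 (even) → k=5
k=0  a_k=4  p_k/q_k = 4/1
…
k=2  a_k=1  p_k/q_k = 9/2
…
k=4  a_k=1  p_k/q_k = 32/7
k=5  a_k=1  p_k/q_k = 55/12
→ (55, 12).  Check: 55²=3025, 21·12²=3024, difference 1.
(55+12√21)^2 = 6049 + 1320√21
(55+12√21)^3 = 665335 + 145188√21
(55+12√21)^4 = 73180801 + 15969360√21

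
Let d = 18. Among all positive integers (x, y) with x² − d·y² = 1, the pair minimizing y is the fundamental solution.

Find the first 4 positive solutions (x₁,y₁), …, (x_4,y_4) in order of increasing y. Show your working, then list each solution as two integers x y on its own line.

17 4
577 136
19601 4620
665857 156944

[4; 4,8] for √18; ℓ=2 ⇒ convergent index 1
a_0=4:  p_0=4·1+0=4,  q_0=4·0+1=1
a_1=4:  p_1=4·4+1=17,  q_1=4·1+0=4
fundamental: x₁=17, y₁=4  (since 289 − 18·16 = 1)
k=2:  x_2 = 17·17+18·4·4 = 577,  y_2 = 17·4+4·17 = 136
k=3:  x_3 = 17·577+18·4·136 = 19601,  y_3 = 17·136+4·577 = 4620
k=4:  x_4 = 17·19601+18·4·4620 = 665857,  y_4 = 17·4620+4·19601 = 156944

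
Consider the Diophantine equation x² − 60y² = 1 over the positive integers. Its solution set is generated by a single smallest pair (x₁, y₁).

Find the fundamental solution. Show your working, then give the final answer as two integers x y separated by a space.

√60 = [7; 1,2,1,14, …], period ℓ=4 (even) → k=3
step 0: (7, 1)  from 7·(1,0) + (0,1)
…
step 2: (23, 3)  from 2·(8,1) + (7,1)
step 3: (31, 4)  from 1·(23,3) + (8,1)
→ (31, 4).  Check: 31²=961, 60·4²=960, difference 1.

31 4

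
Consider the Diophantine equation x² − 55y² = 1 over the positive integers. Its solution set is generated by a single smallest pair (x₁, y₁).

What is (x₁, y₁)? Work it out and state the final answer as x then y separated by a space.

89 12

d=55: √d = [7; 2,2,2,14] (ℓ=4, even), read p_3/q_3
step 0: (7, 1)  from 7·(1,0) + (0,1)
step 1: (15, 2)  from 2·(7,1) + (1,0)
step 2: (37, 5)  from 2·(15,2) + (7,1)
step 3: (89, 12)  from 2·(37,5) + (15,2)
fundamental: x₁=89, y₁=12  (since 7921 − 55·144 = 1)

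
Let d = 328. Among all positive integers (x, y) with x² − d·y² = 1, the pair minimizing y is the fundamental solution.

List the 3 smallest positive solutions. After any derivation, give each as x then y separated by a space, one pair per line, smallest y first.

163 9
53137 2934
17322499 956475

d=328: √d = [18; 9,36] (ℓ=2, even), read p_1/q_1
a_0=18:  p_0=18·1+0=18,  q_0=18·0+1=1
a_1=9:  p_1=9·18+1=163,  q_1=9·1+0=9
→ (163, 9).  Check: 163²=26569, 328·9²=26568, difference 1.
(163+9√328)^2 = 53137 + 2934√328
(163+9√328)^3 = 17322499 + 956475√328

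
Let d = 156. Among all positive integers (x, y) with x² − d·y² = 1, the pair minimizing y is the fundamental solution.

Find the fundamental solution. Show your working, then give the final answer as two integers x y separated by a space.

25 2

√156 → a₀=12, period (2,24); ℓ=2 even so k=1
step 0: (12, 1)  from 12·(1,0) + (0,1)
step 1: (25, 2)  from 2·(12,1) + (1,0)
→ (25, 2).  Check: 25²=625, 156·2²=624, difference 1.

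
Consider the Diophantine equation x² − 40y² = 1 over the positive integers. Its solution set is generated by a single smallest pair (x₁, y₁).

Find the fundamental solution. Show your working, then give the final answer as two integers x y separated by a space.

√40 → a₀=6, period (3,12); ℓ=2 even so k=1
i=0: a=6 ⇒ p=6, q=1
i=1: a=3 ⇒ p=19, q=3
→ (19, 3).  Check: 19²=361, 40·3²=360, difference 1.

19 3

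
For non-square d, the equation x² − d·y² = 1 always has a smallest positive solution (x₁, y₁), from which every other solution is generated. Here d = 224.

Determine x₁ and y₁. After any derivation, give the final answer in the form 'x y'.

15 1

√224 → a₀=14, period (1,28); ℓ=2 even so k=1
a_0=14:  p_0=14·1+0=14,  q_0=14·0+1=1
a_1=1:  p_1=1·14+1=15,  q_1=1·1+0=1
(x₁, y₁) = (15, 1);  15² − 224·1² = 1 ✓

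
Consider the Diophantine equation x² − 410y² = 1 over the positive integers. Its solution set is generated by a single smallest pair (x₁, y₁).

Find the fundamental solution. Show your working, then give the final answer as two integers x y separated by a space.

√410 → a₀=20, period (4,40); ℓ=2 even so k=1
step 0: (20, 1)  from 20·(1,0) + (0,1)
step 1: (81, 4)  from 4·(20,1) + (1,0)
fundamental: x₁=81, y₁=4  (since 6561 − 410·16 = 1)

81 4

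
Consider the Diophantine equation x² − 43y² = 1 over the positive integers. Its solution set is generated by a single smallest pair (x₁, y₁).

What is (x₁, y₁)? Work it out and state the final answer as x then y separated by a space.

3482 531

√43 → a₀=6, period (1,1,3,1,5,1,3,1,1,12); ℓ=10 even so k=9
k=0  a_k=6  p_k/q_k = 6/1
k=1  a_k=1  p_k/q_k = 7/1
k=2  a_k=1  p_k/q_k = 13/2
k=3  a_k=3  p_k/q_k = 46/7
k=4  a_k=1  p_k/q_k = 59/9
k=5  a_k=5  p_k/q_k = 341/52
…
k=8  a_k=1  p_k/q_k = 1941/296
k=9  a_k=1  p_k/q_k = 3482/531
fundamental: x₁=3482, y₁=531  (since 12124324 − 43·281961 = 1)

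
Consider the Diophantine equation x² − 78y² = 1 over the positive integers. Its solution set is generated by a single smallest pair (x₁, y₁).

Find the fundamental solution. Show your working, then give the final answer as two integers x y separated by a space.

d=78: √d = [8; 1,4,1,16] (ℓ=4, even), read p_3/q_3
k=0  a_k=8  p_k/q_k = 8/1
…
k=2  a_k=4  p_k/q_k = 44/5
k=3  a_k=1  p_k/q_k = 53/6
(x₁, y₁) = (53, 6);  53² − 78·6² = 1 ✓

53 6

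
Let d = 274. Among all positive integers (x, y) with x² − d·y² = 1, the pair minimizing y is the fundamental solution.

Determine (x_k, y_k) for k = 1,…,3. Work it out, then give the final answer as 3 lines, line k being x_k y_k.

3959299 239190
31352097142801 1894049455620
248264653730785753699 14998216231173381570

[16; 1,1,4,4,1,1,32] for √274; ℓ=7 ⇒ convergent index 13
k=0  a_k=16  p_k/q_k = 16/1
…
k=2  a_k=1  p_k/q_k = 33/2
…
k=4  a_k=4  p_k/q_k = 629/38
k=5  a_k=1  p_k/q_k = 778/47
…
k=7  a_k=32  p_k/q_k = 45802/2767
…
k=12  a_k=1  p_k/q_k = 2189276/132259
k=13  a_k=1  p_k/q_k = 3959299/239190
(x₁, y₁) = (3959299, 239190);  3959299² − 274·239190² = 1 ✓
(x_2, y_2) = (3959299·3959299 + 274·239190·239190, 3959299·239190 + 239190·3959299) = (31352097142801, 1894049455620)
(x_3, y_3) = (3959299·31352097142801 + 274·239190·1894049455620, 3959299·1894049455620 + 239190·31352097142801) = (248264653730785753699, 14998216231173381570)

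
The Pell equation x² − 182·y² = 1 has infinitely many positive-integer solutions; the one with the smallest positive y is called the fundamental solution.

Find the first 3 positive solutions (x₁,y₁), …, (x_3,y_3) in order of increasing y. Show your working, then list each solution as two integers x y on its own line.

√182 = [13; 2,26, …], period ℓ=2 (even) → k=1
step 0: (13, 1)  from 13·(1,0) + (0,1)
step 1: (27, 2)  from 2·(13,1) + (1,0)
→ (27, 2).  Check: 27²=729, 182·2²=728, difference 1.
(x_2, y_2) = (27·27 + 182·2·2, 27·2 + 2·27) = (1457, 108)
(x_3, y_3) = (27·1457 + 182·2·108, 27·108 + 2·1457) = (78651, 5830)

27 2
1457 108
78651 5830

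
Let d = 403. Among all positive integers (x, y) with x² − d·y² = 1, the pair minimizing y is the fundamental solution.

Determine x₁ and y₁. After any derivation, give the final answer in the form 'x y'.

[20; 13,2,1,3,1,3,1,2,13,40] for √403; ℓ=10 ⇒ convergent index 9
step 0: (20, 1)  from 20·(1,0) + (0,1)
…
step 5: (3754, 187)  from 1·(2951,147) + (803,40)
…
step 7: (17967, 895)  from 1·(14213,708) + (3754,187)
step 8: (50147, 2498)  from 2·(17967,895) + (14213,708)
step 9: (669878, 33369)  from 13·(50147,2498) + (17967,895)
(x₁, y₁) = (669878, 33369);  669878² − 403·33369² = 1 ✓

669878 33369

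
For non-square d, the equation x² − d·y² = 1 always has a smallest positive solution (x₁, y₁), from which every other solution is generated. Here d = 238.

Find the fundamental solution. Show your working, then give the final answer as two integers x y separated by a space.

√238 = [15; 2,2,1,14,1,2,2,30, …], period ℓ=8 (even) → k=7
step 0: (15, 1)  from 15·(1,0) + (0,1)
…
step 5: (1697, 110)  from 1·(1589,103) + (108,7)
step 6: (4983, 323)  from 2·(1697,110) + (1589,103)
step 7: (11663, 756)  from 2·(4983,323) + (1697,110)
→ (11663, 756).  Check: 11663²=136025569, 238·756²=136025568, difference 1.

11663 756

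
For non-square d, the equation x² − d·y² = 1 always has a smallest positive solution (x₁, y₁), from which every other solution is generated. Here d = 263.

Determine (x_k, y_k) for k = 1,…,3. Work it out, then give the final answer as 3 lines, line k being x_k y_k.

√263 → a₀=16, period (4,1,1,1,1,15,1,1,1,1,4,32); ℓ=12 even so k=11
i=0: a=16 ⇒ p=16, q=1
i=1: a=4 ⇒ p=65, q=4
i=2: a=1 ⇒ p=81, q=5
i=3: a=1 ⇒ p=146, q=9
i=4: a=1 ⇒ p=227, q=14
…
i=7: a=1 ⇒ p=6195, q=382
…
i=10: a=1 ⇒ p=30229, q=1864
i=11: a=4 ⇒ p=139128, q=8579
(x₁, y₁) = (139128, 8579);  139128² − 263·8579² = 1 ✓
(x_2, y_2) = (139128·139128 + 263·8579·8579, 139128·8579 + 8579·139128) = (38713200767, 2387158224)
(x_3, y_3) = (139128·38713200767 + 263·8579·2387158224, 139128·2387158224 + 8579·38713200767) = (10772180392483224, 664241098768765)

139128 8579
38713200767 2387158224
10772180392483224 664241098768765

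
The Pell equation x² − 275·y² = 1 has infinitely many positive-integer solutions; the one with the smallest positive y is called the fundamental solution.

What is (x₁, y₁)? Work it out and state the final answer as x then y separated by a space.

199 12

[16; 1,1,2,1,1,32] for √275; ℓ=6 ⇒ convergent index 5
step 0: (16, 1)  from 16·(1,0) + (0,1)
…
step 3: (83, 5)  from 2·(33,2) + (17,1)
step 4: (116, 7)  from 1·(83,5) + (33,2)
step 5: (199, 12)  from 1·(116,7) + (83,5)
fundamental: x₁=199, y₁=12  (since 39601 − 275·144 = 1)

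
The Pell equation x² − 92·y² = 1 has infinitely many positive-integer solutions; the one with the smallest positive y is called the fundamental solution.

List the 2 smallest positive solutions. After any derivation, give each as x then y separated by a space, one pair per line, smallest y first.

√92 → a₀=9, period (1,1,2,4,2,1,1,18); ℓ=8 even so k=7
k=0  a_k=9  p_k/q_k = 9/1
k=1  a_k=1  p_k/q_k = 10/1
…
k=6  a_k=1  p_k/q_k = 681/71
k=7  a_k=1  p_k/q_k = 1151/120
fundamental: x₁=1151, y₁=120  (since 1324801 − 92·14400 = 1)
(x_2, y_2) = (1151·1151 + 92·120·120, 1151·120 + 120·1151) = (2649601, 276240)

1151 120
2649601 276240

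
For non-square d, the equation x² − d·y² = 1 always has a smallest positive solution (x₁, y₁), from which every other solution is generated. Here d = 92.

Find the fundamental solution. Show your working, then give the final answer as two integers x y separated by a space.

[9; 1,1,2,4,2,1,1,18] for √92; ℓ=8 ⇒ convergent index 7
a_0=9:  p_0=9·1+0=9,  q_0=9·0+1=1
a_1=1:  p_1=1·9+1=10,  q_1=1·1+0=1
…
a_3=2:  p_3=2·19+10=48,  q_3=2·2+1=5
a_4=4:  p_4=4·48+19=211,  q_4=4·5+2=22
a_5=2:  p_5=2·211+48=470,  q_5=2·22+5=49
a_6=1:  p_6=1·470+211=681,  q_6=1·49+22=71
a_7=1:  p_7=1·681+470=1151,  q_7=1·71+49=120
fundamental: x₁=1151, y₁=120  (since 1324801 − 92·14400 = 1)

1151 120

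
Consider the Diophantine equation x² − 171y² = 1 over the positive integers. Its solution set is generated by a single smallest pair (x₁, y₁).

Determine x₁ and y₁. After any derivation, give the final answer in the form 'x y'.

d=171: √d = [13; 13,26] (ℓ=2, even), read p_1/q_1
k=0  a_k=13  p_k/q_k = 13/1
k=1  a_k=13  p_k/q_k = 170/13
(x₁, y₁) = (170, 13);  170² − 171·13² = 1 ✓

170 13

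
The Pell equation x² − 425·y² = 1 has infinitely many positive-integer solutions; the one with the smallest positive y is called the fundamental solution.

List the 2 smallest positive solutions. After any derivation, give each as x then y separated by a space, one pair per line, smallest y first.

√425 = [20; 1,1,1,1,1,1,40, …], period ℓ=7 (odd) → k=13
step 0: (20, 1)  from 20·(1,0) + (0,1)
step 1: (21, 1)  from 1·(20,1) + (1,0)
step 2: (41, 2)  from 1·(21,1) + (20,1)
…
step 4: (103, 5)  from 1·(62,3) + (41,2)
…
step 6: (268, 13)  from 1·(165,8) + (103,5)
…
step 10: (33191, 1610)  from 1·(22038,1069) + (11153,541)
step 11: (55229, 2679)  from 1·(33191,1610) + (22038,1069)
step 12: (88420, 4289)  from 1·(55229,2679) + (33191,1610)
step 13: (143649, 6968)  from 1·(88420,4289) + (55229,2679)
fundamental: x₁=143649, y₁=6968  (since 20635035201 − 425·48553024 = 1)
(143649+6968√425)^2 = 41270070401 + 2001892464√425

143649 6968
41270070401 2001892464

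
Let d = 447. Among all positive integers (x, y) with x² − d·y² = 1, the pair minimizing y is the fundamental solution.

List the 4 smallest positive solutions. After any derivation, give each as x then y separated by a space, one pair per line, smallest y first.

148 7
43807 2072
12966724 613305
3838106497 181536208

√447 → a₀=21, period (7,42); ℓ=2 even so k=1
a_0=21:  p_0=21·1+0=21,  q_0=21·0+1=1
a_1=7:  p_1=7·21+1=148,  q_1=7·1+0=7
(x₁, y₁) = (148, 7);  148² − 447·7² = 1 ✓
k=2:  x_2 = 148·148+447·7·7 = 43807,  y_2 = 148·7+7·148 = 2072
k=3:  x_3 = 148·43807+447·7·2072 = 12966724,  y_3 = 148·2072+7·43807 = 613305
k=4:  x_4 = 148·12966724+447·7·613305 = 3838106497,  y_4 = 148·613305+7·12966724 = 181536208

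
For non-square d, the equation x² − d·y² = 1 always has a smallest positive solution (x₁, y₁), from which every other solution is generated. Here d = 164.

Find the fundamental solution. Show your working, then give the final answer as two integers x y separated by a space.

2049 160

[12; 1,4,6,4,1,24] for √164; ℓ=6 ⇒ convergent index 5
k=0  a_k=12  p_k/q_k = 12/1
…
k=4  a_k=4  p_k/q_k = 1652/129
k=5  a_k=1  p_k/q_k = 2049/160
fundamental: x₁=2049, y₁=160  (since 4198401 − 164·25600 = 1)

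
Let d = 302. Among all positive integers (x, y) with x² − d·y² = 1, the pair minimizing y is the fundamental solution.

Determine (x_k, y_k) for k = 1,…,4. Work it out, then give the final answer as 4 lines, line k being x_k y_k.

4276623 246092
36579008568257 2104885414632
312869258720405635599 18003602753159249380
2676047735673238042056036097 153989243234046232237072848

√302 → a₀=17, period (2,1,1,1,4,…,1,2,34); ℓ=16 even so k=15
a_0=17:  p_0=17·1+0=17,  q_0=17·0+1=1
a_1=2:  p_1=2·17+1=35,  q_1=2·1+0=2
a_2=1:  p_2=1·35+17=52,  q_2=1·2+1=3
…
a_5=4:  p_5=4·139+87=643,  q_5=4·8+5=37
a_6=2:  p_6=2·643+139=1425,  q_6=2·37+8=82
a_7=1:  p_7=1·1425+643=2068,  q_7=1·82+37=119
…
a_9=1:  p_9=1·34513+2068=36581,  q_9=1·1986+119=2105
…
a_11=4:  p_11=4·107675+36581=467281,  q_11=4·6196+2105=26889
…
a_14=1:  p_14=1·1042237+574956=1617193,  q_14=1·59974+33085=93059
a_15=2:  p_15=2·1617193+1042237=4276623,  q_15=2·93059+59974=246092
fundamental: x₁=4276623, y₁=246092  (since 18289504284129 − 302·60561272464 = 1)
(4276623+246092√302)^2 = 36579008568257 + 2104885414632√302
(4276623+246092√302)^3 = 312869258720405635599 + 18003602753159249380√302
(4276623+246092√302)^4 = 2676047735673238042056036097 + 153989243234046232237072848√302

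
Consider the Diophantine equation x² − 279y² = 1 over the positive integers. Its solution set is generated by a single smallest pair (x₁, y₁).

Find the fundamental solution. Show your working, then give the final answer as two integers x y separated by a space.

[16; 1,2,2,1,2,2,1,32] for √279; ℓ=8 ⇒ convergent index 7
k=0  a_k=16  p_k/q_k = 16/1
k=1  a_k=1  p_k/q_k = 17/1
…
k=3  a_k=2  p_k/q_k = 117/7
k=4  a_k=1  p_k/q_k = 167/10
…
k=6  a_k=2  p_k/q_k = 1069/64
k=7  a_k=1  p_k/q_k = 1520/91
→ (1520, 91).  Check: 1520²=2310400, 279·91²=2310399, difference 1.

1520 91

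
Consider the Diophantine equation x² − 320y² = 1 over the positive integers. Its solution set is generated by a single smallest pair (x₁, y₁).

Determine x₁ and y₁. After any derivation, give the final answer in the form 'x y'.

161 9

√320 = [17; 1,7,1,34, …], period ℓ=4 (even) → k=3
i=0: a=17 ⇒ p=17, q=1
…
i=2: a=7 ⇒ p=143, q=8
i=3: a=1 ⇒ p=161, q=9
fundamental: x₁=161, y₁=9  (since 25921 − 320·81 = 1)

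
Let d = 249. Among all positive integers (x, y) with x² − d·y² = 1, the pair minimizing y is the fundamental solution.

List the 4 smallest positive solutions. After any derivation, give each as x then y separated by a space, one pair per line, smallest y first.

√249 → a₀=15, period (1,3,1,1,5,…,3,1,30); ℓ=16 even so k=15
i=0: a=15 ⇒ p=15, q=1
i=1: a=1 ⇒ p=16, q=1
…
i=4: a=1 ⇒ p=142, q=9
i=5: a=5 ⇒ p=789, q=50
i=6: a=1 ⇒ p=931, q=59
i=7: a=3 ⇒ p=3582, q=227
…
i=11: a=5 ⇒ p=866765, q=54929
i=12: a=1 ⇒ p=1017351, q=64472
…
i=14: a=3 ⇒ p=6669699, q=422675
i=15: a=1 ⇒ p=8553815, q=542076
fundamental: x₁=8553815, y₁=542076  (since 73167751054225 − 249·293846389776 = 1)
(x_2, y_2) = (8553815·8553815 + 249·542076·542076, 8553815·542076 + 542076·8553815) = (146335502108449, 9273635639880)
(x_3, y_3) = (8553815·146335502108449 + 249·542076·9273635639880, 8553815·9273635639880 + 542076·146335502108449) = (2503453625935556812055, 158649927281879742324)
(x_4, y_4) = (8553815·2503453625935556812055 + 249·542076·158649927281879742324, 8553815·158649927281879742324 + 542076·2503453625935556812055) = (42828158354663763449114371201, 2714124255465295062538692240)

8553815 542076
146335502108449 9273635639880
2503453625935556812055 158649927281879742324
42828158354663763449114371201 2714124255465295062538692240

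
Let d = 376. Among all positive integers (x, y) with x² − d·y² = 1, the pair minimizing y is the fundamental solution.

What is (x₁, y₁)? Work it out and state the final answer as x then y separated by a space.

2143295 110532

[19; 2,1,1,3,1,…,1,2,38] for √376; ℓ=16 ⇒ convergent index 15
step 0: (19, 1)  from 19·(1,0) + (0,1)
…
step 5: (446, 23)  from 1·(349,18) + (97,5)
step 6: (1241, 64)  from 2·(446,23) + (349,18)
…
step 9: (28834, 1487)  from 2·(12953,668) + (2928,151)
step 10: (70621, 3642)  from 2·(28834,1487) + (12953,668)
step 11: (99455, 5129)  from 1·(70621,3642) + (28834,1487)
…
step 13: (468441, 24158)  from 1·(368986,19029) + (99455,5129)
step 14: (837427, 43187)  from 1·(468441,24158) + (368986,19029)
step 15: (2143295, 110532)  from 2·(837427,43187) + (468441,24158)
fundamental: x₁=2143295, y₁=110532  (since 4593713457025 − 376·12217323024 = 1)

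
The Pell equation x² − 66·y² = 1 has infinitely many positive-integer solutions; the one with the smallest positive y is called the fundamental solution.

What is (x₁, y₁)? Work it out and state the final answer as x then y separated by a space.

d=66: √d = [8; 8,16] (ℓ=2, even), read p_1/q_1
step 0: (8, 1)  from 8·(1,0) + (0,1)
step 1: (65, 8)  from 8·(8,1) + (1,0)
(x₁, y₁) = (65, 8);  65² − 66·8² = 1 ✓

65 8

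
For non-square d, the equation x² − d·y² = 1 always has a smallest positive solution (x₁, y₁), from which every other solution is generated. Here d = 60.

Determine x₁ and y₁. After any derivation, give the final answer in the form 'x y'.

d=60: √d = [7; 1,2,1,14] (ℓ=4, even), read p_3/q_3
step 0: (7, 1)  from 7·(1,0) + (0,1)
…
step 2: (23, 3)  from 2·(8,1) + (7,1)
step 3: (31, 4)  from 1·(23,3) + (8,1)
(x₁, y₁) = (31, 4);  31² − 60·4² = 1 ✓

31 4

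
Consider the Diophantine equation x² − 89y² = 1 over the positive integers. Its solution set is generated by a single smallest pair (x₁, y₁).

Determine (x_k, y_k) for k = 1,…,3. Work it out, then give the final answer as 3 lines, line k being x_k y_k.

500001 53000
500002000001 53000106000
500003000004500001 53000212000159000

d=89: √d = [9; 2,3,3,2,18] (ℓ=5, odd), read p_9/q_9
i=0: a=9 ⇒ p=9, q=1
…
i=2: a=3 ⇒ p=66, q=7
i=3: a=3 ⇒ p=217, q=23
i=4: a=2 ⇒ p=500, q=53
i=5: a=18 ⇒ p=9217, q=977
…
i=8: a=3 ⇒ p=216991, q=23001
i=9: a=2 ⇒ p=500001, q=53000
(x₁, y₁) = (500001, 53000);  500001² − 89·53000² = 1 ✓
(500001+53000√89)^2 = 500002000001 + 53000106000√89
(500001+53000√89)^3 = 500003000004500001 + 53000212000159000√89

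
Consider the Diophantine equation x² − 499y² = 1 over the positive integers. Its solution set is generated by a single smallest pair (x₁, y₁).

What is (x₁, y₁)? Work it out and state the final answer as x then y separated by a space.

√499 → a₀=22, period (2,1,21,1,2,44); ℓ=6 even so k=5
a_0=22:  p_0=22·1+0=22,  q_0=22·0+1=1
a_1=2:  p_1=2·22+1=45,  q_1=2·1+0=2
a_2=1:  p_2=1·45+22=67,  q_2=1·2+1=3
…
a_4=1:  p_4=1·1452+67=1519,  q_4=1·65+3=68
a_5=2:  p_5=2·1519+1452=4490,  q_5=2·68+65=201
→ (4490, 201).  Check: 4490²=20160100, 499·201²=20160099, difference 1.

4490 201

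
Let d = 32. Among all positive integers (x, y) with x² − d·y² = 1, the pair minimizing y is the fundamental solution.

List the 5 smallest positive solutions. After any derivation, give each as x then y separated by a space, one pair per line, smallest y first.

d=32: √d = [5; 1,1,1,10] (ℓ=4, even), read p_3/q_3
step 0: (5, 1)  from 5·(1,0) + (0,1)
step 1: (6, 1)  from 1·(5,1) + (1,0)
step 2: (11, 2)  from 1·(6,1) + (5,1)
step 3: (17, 3)  from 1·(11,2) + (6,1)
(x₁, y₁) = (17, 3);  17² − 32·3² = 1 ✓
n=2: (17,3)∘(17,3) = (17·17+32·3·3, 17·3+3·17) = (577,102)
n=3: (577,102)∘(17,3) = (17·577+32·3·102, 17·102+3·577) = (19601,3465)
n=4: (19601,3465)∘(17,3) = (17·19601+32·3·3465, 17·3465+3·19601) = (665857,117708)
n=5: (665857,117708)∘(17,3) = (17·665857+32·3·117708, 17·117708+3·665857) = (22619537,3998607)

17 3
577 102
19601 3465
665857 117708
22619537 3998607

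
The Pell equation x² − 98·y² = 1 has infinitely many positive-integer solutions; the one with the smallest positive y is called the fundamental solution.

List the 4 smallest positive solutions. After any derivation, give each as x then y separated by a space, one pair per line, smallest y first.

99 10
19601 1980
3880899 392030
768398401 77619960

√98 = [9; 1,8,1,18, …], period ℓ=4 (even) → k=3
a_0=9:  p_0=9·1+0=9,  q_0=9·0+1=1
a_1=1:  p_1=1·9+1=10,  q_1=1·1+0=1
a_2=8:  p_2=8·10+9=89,  q_2=8·1+1=9
a_3=1:  p_3=1·89+10=99,  q_3=1·9+1=10
(x₁, y₁) = (99, 10);  99² − 98·10² = 1 ✓
(x_2, y_2) = (99·99 + 98·10·10, 99·10 + 10·99) = (19601, 1980)
(x_3, y_3) = (99·19601 + 98·10·1980, 99·1980 + 10·19601) = (3880899, 392030)
(x_4, y_4) = (99·3880899 + 98·10·392030, 99·392030 + 10·3880899) = (768398401, 77619960)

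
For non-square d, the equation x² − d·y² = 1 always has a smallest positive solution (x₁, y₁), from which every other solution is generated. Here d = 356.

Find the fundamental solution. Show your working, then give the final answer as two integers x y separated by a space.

500001 26500

d=356: √d = [18; 1,6,1,1,2,…,6,1,36] (ℓ=14, even), read p_13/q_13
step 0: (18, 1)  from 18·(1,0) + (0,1)
…
step 2: (132, 7)  from 6·(19,1) + (18,1)
step 3: (151, 8)  from 1·(132,7) + (19,1)
…
step 8: (9717, 515)  from 1·(8717,462) + (1000,53)
…
step 11: (66019, 3499)  from 1·(37868,2007) + (28151,1492)
step 12: (433982, 23001)  from 6·(66019,3499) + (37868,2007)
step 13: (500001, 26500)  from 1·(433982,23001) + (66019,3499)
(x₁, y₁) = (500001, 26500);  500001² − 356·26500² = 1 ✓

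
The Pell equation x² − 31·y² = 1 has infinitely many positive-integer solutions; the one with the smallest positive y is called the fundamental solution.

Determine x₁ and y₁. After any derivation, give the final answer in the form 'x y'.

1520 273

d=31: √d = [5; 1,1,3,5,3,1,1,10] (ℓ=8, even), read p_7/q_7
k=0  a_k=5  p_k/q_k = 5/1
…
k=3  a_k=3  p_k/q_k = 39/7
…
k=6  a_k=1  p_k/q_k = 863/155
k=7  a_k=1  p_k/q_k = 1520/273
→ (1520, 273).  Check: 1520²=2310400, 31·273²=2310399, difference 1.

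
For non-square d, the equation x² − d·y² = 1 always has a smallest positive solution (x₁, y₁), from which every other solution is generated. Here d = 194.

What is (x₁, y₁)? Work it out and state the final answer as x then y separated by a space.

195 14

√194 = [13; 1,12,1,26, …], period ℓ=4 (even) → k=3
k=0  a_k=13  p_k/q_k = 13/1
…
k=2  a_k=12  p_k/q_k = 181/13
k=3  a_k=1  p_k/q_k = 195/14
→ (195, 14).  Check: 195²=38025, 194·14²=38024, difference 1.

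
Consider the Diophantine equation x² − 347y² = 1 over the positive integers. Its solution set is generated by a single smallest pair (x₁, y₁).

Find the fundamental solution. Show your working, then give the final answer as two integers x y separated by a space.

√347 → a₀=18, period (1,1,1,2,4,…,1,1,36); ℓ=14 even so k=13
k=0  a_k=18  p_k/q_k = 18/1
k=1  a_k=1  p_k/q_k = 19/1
k=2  a_k=1  p_k/q_k = 37/2
…
k=4  a_k=2  p_k/q_k = 149/8
k=5  a_k=4  p_k/q_k = 652/35
k=6  a_k=1  p_k/q_k = 801/43
k=7  a_k=17  p_k/q_k = 14269/766
k=8  a_k=1  p_k/q_k = 15070/809
k=9  a_k=4  p_k/q_k = 74549/4002
k=10  a_k=2  p_k/q_k = 164168/8813
k=11  a_k=1  p_k/q_k = 238717/12815
k=12  a_k=1  p_k/q_k = 402885/21628
k=13  a_k=1  p_k/q_k = 641602/34443
fundamental: x₁=641602, y₁=34443  (since 411653126404 − 347·1186320249 = 1)

641602 34443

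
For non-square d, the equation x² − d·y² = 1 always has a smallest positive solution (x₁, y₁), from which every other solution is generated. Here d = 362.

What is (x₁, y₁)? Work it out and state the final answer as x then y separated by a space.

723 38

[19; 38] for √362; ℓ=1 ⇒ convergent index 1
i=0: a=19 ⇒ p=19, q=1
i=1: a=38 ⇒ p=723, q=38
(x₁, y₁) = (723, 38);  723² − 362·38² = 1 ✓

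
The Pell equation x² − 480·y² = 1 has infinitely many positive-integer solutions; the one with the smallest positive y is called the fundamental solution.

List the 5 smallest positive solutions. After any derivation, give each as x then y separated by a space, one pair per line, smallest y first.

[21; 1,9,1,42] for √480; ℓ=4 ⇒ convergent index 3
step 0: (21, 1)  from 21·(1,0) + (0,1)
…
step 2: (219, 10)  from 9·(22,1) + (21,1)
step 3: (241, 11)  from 1·(219,10) + (22,1)
(x₁, y₁) = (241, 11);  241² − 480·11² = 1 ✓
k=2:  x_2 = 241·241+480·11·11 = 116161,  y_2 = 241·11+11·241 = 5302
k=3:  x_3 = 241·116161+480·11·5302 = 55989361,  y_3 = 241·5302+11·116161 = 2555553
k=4:  x_4 = 241·55989361+480·11·2555553 = 26986755841,  y_4 = 241·2555553+11·55989361 = 1231771244
k=5:  x_5 = 241·26986755841+480·11·1231771244 = 13007560326001,  y_5 = 241·1231771244+11·26986755841 = 593711184055

241 11
116161 5302
55989361 2555553
26986755841 1231771244
13007560326001 593711184055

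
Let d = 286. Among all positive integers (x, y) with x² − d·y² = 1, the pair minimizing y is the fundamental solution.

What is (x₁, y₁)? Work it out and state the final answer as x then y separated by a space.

d=286: √d = [16; 1,10,3,3,2,3,3,10,1,32] (ℓ=10, even), read p_9/q_9
a_0=16:  p_0=16·1+0=16,  q_0=16·0+1=1
a_1=1:  p_1=1·16+1=17,  q_1=1·1+0=1
…
a_3=3:  p_3=3·186+17=575,  q_3=3·11+1=34
…
a_5=2:  p_5=2·1911+575=4397,  q_5=2·113+34=260
a_6=3:  p_6=3·4397+1911=15102,  q_6=3·260+113=893
a_7=3:  p_7=3·15102+4397=49703,  q_7=3·893+260=2939
a_8=10:  p_8=10·49703+15102=512132,  q_8=10·2939+893=30283
a_9=1:  p_9=1·512132+49703=561835,  q_9=1·30283+2939=33222
→ (561835, 33222).  Check: 561835²=315658567225, 286·33222²=315658567224, difference 1.

561835 33222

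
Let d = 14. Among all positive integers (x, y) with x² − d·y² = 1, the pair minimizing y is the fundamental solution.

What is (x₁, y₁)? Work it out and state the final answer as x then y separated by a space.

[3; 1,2,1,6] for √14; ℓ=4 ⇒ convergent index 3
a_0=3:  p_0=3·1+0=3,  q_0=3·0+1=1
…
a_2=2:  p_2=2·4+3=11,  q_2=2·1+1=3
a_3=1:  p_3=1·11+4=15,  q_3=1·3+1=4
fundamental: x₁=15, y₁=4  (since 225 − 14·16 = 1)

15 4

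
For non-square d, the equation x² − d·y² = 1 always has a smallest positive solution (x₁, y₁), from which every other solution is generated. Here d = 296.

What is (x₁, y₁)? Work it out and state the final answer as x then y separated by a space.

3699 215

√296 → a₀=17, period (4,1,7,1,4,34); ℓ=6 even so k=5
a_0=17:  p_0=17·1+0=17,  q_0=17·0+1=1
…
a_2=1:  p_2=1·69+17=86,  q_2=1·4+1=5
…
a_4=1:  p_4=1·671+86=757,  q_4=1·39+5=44
a_5=4:  p_5=4·757+671=3699,  q_5=4·44+39=215
→ (3699, 215).  Check: 3699²=13682601, 296·215²=13682600, difference 1.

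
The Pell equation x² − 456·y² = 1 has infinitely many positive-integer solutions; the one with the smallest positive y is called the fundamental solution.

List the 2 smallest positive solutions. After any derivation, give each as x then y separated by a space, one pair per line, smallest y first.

√456 = [21; 2,1,4,1,2,42, …], period ℓ=6 (even) → k=5
k=0  a_k=21  p_k/q_k = 21/1
k=1  a_k=2  p_k/q_k = 43/2
…
k=3  a_k=4  p_k/q_k = 299/14
k=4  a_k=1  p_k/q_k = 363/17
k=5  a_k=2  p_k/q_k = 1025/48
(x₁, y₁) = (1025, 48);  1025² − 456·48² = 1 ✓
n=2: (1025,48)∘(1025,48) = (1025·1025+456·48·48, 1025·48+48·1025) = (2101249,98400)

1025 48
2101249 98400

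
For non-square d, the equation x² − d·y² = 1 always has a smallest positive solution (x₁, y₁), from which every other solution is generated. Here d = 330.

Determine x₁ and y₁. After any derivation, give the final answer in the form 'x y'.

109 6

[18; 6,36] for √330; ℓ=2 ⇒ convergent index 1
a_0=18:  p_0=18·1+0=18,  q_0=18·0+1=1
a_1=6:  p_1=6·18+1=109,  q_1=6·1+0=6
fundamental: x₁=109, y₁=6  (since 11881 − 330·36 = 1)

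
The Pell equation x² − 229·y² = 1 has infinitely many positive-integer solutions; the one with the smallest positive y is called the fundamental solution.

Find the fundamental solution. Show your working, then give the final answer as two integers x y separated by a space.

[15; 7,1,1,7,30] for √229; ℓ=5 ⇒ convergent index 9
k=0  a_k=15  p_k/q_k = 15/1
…
k=3  a_k=1  p_k/q_k = 227/15
k=4  a_k=7  p_k/q_k = 1710/113
…
k=6  a_k=7  p_k/q_k = 362399/23948
…
k=8  a_k=1  p_k/q_k = 776325/51301
k=9  a_k=7  p_k/q_k = 5848201/386460
(x₁, y₁) = (5848201, 386460);  5848201² − 229·386460² = 1 ✓

5848201 386460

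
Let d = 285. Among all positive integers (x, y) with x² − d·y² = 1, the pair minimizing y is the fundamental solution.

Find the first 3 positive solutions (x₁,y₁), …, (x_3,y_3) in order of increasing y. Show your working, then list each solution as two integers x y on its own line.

2431 144
11819521 700128
57466508671 3404022192

√285 = [16; 1,7,2,7,1,32, …], period ℓ=6 (even) → k=5
step 0: (16, 1)  from 16·(1,0) + (0,1)
step 1: (17, 1)  from 1·(16,1) + (1,0)
step 2: (135, 8)  from 7·(17,1) + (16,1)
step 3: (287, 17)  from 2·(135,8) + (17,1)
step 4: (2144, 127)  from 7·(287,17) + (135,8)
step 5: (2431, 144)  from 1·(2144,127) + (287,17)
(x₁, y₁) = (2431, 144);  2431² − 285·144² = 1 ✓
n=2: (2431,144)∘(2431,144) = (2431·2431+285·144·144, 2431·144+144·2431) = (11819521,700128)
n=3: (11819521,700128)∘(2431,144) = (2431·11819521+285·144·700128, 2431·700128+144·11819521) = (57466508671,3404022192)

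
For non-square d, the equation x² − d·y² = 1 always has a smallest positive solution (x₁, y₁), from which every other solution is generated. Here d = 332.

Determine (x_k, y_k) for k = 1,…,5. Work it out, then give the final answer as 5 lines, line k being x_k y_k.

√332 → a₀=18, period (4,1,1,8,1,1,4,36); ℓ=8 even so k=7
step 0: (18, 1)  from 18·(1,0) + (0,1)
step 1: (73, 4)  from 4·(18,1) + (1,0)
…
step 4: (1403, 77)  from 8·(164,9) + (91,5)
step 5: (1567, 86)  from 1·(1403,77) + (164,9)
step 6: (2970, 163)  from 1·(1567,86) + (1403,77)
step 7: (13447, 738)  from 4·(2970,163) + (1567,86)
→ (13447, 738).  Check: 13447²=180821809, 332·738²=180821808, difference 1.
(13447+738√332)^2 = 361643617 + 19847772√332
(13447+738√332)^3 = 9726043422151 + 533785979430√332
(13447+738√332)^4 = 261572211433685377 + 14355640110942648√332
(13447+738√332)^5 = 7034723044571491106887 + 386080584609905595882√332

13447 738
361643617 19847772
9726043422151 533785979430
261572211433685377 14355640110942648
7034723044571491106887 386080584609905595882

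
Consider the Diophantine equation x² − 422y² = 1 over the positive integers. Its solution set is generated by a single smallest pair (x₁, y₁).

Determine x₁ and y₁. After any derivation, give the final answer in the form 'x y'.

√422 = [20; 1,1,5,2,1,…,1,1,40, …], period ℓ=14 (even) → k=13
i=0: a=20 ⇒ p=20, q=1
i=1: a=1 ⇒ p=21, q=1
…
i=3: a=5 ⇒ p=226, q=11
i=4: a=2 ⇒ p=493, q=24
i=5: a=1 ⇒ p=719, q=35
i=6: a=3 ⇒ p=2650, q=129
…
i=8: a=3 ⇒ p=163807, q=7974
i=9: a=1 ⇒ p=217526, q=10589
…
i=11: a=5 ⇒ p=3211821, q=156349
i=12: a=1 ⇒ p=3810680, q=185501
i=13: a=1 ⇒ p=7022501, q=341850
fundamental: x₁=7022501, y₁=341850  (since 49315520295001 − 422·116861422500 = 1)

7022501 341850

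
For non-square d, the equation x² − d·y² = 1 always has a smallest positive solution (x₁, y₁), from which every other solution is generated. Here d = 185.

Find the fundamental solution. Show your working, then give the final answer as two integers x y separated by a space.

9249 680

√185 = [13; 1,1,1,1,26, …], period ℓ=5 (odd) → k=9
step 0: (13, 1)  from 13·(1,0) + (0,1)
…
step 3: (41, 3)  from 1·(27,2) + (14,1)
…
step 5: (1809, 133)  from 26·(68,5) + (41,3)
…
step 8: (5563, 409)  from 1·(3686,271) + (1877,138)
step 9: (9249, 680)  from 1·(5563,409) + (3686,271)
(x₁, y₁) = (9249, 680);  9249² − 185·680² = 1 ✓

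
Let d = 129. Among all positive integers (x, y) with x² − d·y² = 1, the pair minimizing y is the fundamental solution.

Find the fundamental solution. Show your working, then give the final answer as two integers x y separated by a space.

16855 1484

√129 = [11; 2,1,3,1,6,1,3,1,2,22, …], period ℓ=10 (even) → k=9
i=0: a=11 ⇒ p=11, q=1
…
i=3: a=3 ⇒ p=125, q=11
i=4: a=1 ⇒ p=159, q=14
…
i=7: a=3 ⇒ p=4793, q=422
i=8: a=1 ⇒ p=6031, q=531
i=9: a=2 ⇒ p=16855, q=1484
(x₁, y₁) = (16855, 1484);  16855² − 129·1484² = 1 ✓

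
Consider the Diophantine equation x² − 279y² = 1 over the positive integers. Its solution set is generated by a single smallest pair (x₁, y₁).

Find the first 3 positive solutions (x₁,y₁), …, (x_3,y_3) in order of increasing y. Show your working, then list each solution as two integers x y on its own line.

√279 = [16; 1,2,2,1,2,2,1,32, …], period ℓ=8 (even) → k=7
i=0: a=16 ⇒ p=16, q=1
…
i=3: a=2 ⇒ p=117, q=7
…
i=6: a=2 ⇒ p=1069, q=64
i=7: a=1 ⇒ p=1520, q=91
fundamental: x₁=1520, y₁=91  (since 2310400 − 279·8281 = 1)
(x_2, y_2) = (1520·1520 + 279·91·91, 1520·91 + 91·1520) = (4620799, 276640)
(x_3, y_3) = (1520·4620799 + 279·91·276640, 1520·276640 + 91·4620799) = (14047227440, 840985509)

1520 91
4620799 276640
14047227440 840985509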